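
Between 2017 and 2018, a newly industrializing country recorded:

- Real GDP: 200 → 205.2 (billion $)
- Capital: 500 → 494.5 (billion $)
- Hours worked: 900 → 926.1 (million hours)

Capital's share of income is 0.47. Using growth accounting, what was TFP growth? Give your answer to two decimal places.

Real GDP growth = (205.2 − 200) / 200 = 2.6%.
Capital growth = (494.5 − 500) / 500 = -1.1%.
Hours worked growth = (926.1 − 900) / 900 = 2.9%.
Labor's share = 1 − 0.47 = 0.53.
Capital: 0.47 × (-1.1) = -0.517 pp.
Hours worked: 0.53 × 2.9 = 1.537 pp.
TFP growth = 2.6 − 1.02 = 1.58%.

TFP grew 1.58%.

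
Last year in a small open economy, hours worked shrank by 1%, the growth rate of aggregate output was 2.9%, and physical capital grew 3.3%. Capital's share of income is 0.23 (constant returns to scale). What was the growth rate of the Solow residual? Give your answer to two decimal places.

The Solow residual growth was 2.91%.

Labor's share = 1 − 0.23 = 0.77.
Physical capital: 0.23 × 3.3 = 0.759 pp.
Hours worked: 0.77 × (-1) = -0.77 pp.
TFP growth = 2.9 + 0.011 = 2.911%.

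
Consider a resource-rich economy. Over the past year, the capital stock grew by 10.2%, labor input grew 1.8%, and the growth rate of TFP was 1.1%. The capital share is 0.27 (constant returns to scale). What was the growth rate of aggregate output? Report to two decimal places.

5.17%

Labor's share = 1 − 0.27 = 0.73.
The capital stock: 0.27 × 10.2 = 2.754 pp.
Labor input: 0.73 × 1.8 = 1.314 pp.
Output growth = 1.1 + 4.068 = 5.168%.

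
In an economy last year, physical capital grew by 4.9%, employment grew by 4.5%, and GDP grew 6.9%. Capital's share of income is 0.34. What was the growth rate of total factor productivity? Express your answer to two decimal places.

Labor's share = 1 − 0.34 = 0.66.
Physical capital: 0.34 × 4.9 = 1.666 pp.
Employment: 0.66 × 4.5 = 2.97 pp.
TFP growth = 6.9 − 4.636 = 2.264%.

Total factor productivity grew 2.26%.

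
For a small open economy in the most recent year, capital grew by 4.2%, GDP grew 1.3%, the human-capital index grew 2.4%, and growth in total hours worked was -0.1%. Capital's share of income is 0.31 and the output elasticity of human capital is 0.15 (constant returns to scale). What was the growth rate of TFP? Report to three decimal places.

-0.308%

Labor's share = 1 − 0.31 − 0.15 = 0.54.
Capital: 0.31 × 4.2 = 1.302 pp.
The human-capital index: 0.15 × 2.4 = 0.36 pp.
Total hours worked: 0.54 × (-0.1) = -0.054 pp.
TFP growth = 1.3 − 1.608 = -0.308%.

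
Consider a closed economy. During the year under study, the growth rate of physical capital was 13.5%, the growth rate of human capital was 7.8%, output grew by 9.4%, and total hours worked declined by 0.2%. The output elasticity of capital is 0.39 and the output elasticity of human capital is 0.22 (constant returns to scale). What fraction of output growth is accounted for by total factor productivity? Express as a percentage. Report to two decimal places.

Total factor productivity accounted for 26.56% of growth.

Labor's share = 1 − 0.39 − 0.22 = 0.39.
Physical capital: 0.39 × 13.5 = 5.265 pp.
Human capital: 0.22 × 7.8 = 1.716 pp.
Total hours worked: 0.39 × (-0.2) = -0.078 pp.
TFP growth = 9.4 − 6.903 = 2.497%.
TFP share of growth = 2.497 / 9.4 × 100 = 26.5638%.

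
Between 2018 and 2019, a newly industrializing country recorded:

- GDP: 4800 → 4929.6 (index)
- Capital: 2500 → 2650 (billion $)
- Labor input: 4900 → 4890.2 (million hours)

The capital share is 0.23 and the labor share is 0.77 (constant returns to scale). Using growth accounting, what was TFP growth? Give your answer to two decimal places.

GDP growth = (4929.6 − 4800) / 4800 = 2.7%.
Capital growth = (2650 − 2500) / 2500 = 6%.
Labor input growth = (4890.2 − 4900) / 4900 = -0.2%.
Labor's share = 1 − 0.23 = 0.77.
Capital: 0.23 × 6 = 1.38 pp.
Labor input: 0.77 × (-0.2) = -0.154 pp.
TFP growth = 2.7 − 1.226 = 1.474%.

TFP growth was 1.47%.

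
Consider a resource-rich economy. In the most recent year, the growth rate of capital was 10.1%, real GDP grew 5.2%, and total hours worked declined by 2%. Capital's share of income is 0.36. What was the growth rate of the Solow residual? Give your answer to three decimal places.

Labor's share = 1 − 0.36 = 0.64.
Capital: 0.36 × 10.1 = 3.636 pp.
Total hours worked: 0.64 × (-2) = -1.28 pp.
TFP growth = 5.2 − 2.356 = 2.844%.

2.844%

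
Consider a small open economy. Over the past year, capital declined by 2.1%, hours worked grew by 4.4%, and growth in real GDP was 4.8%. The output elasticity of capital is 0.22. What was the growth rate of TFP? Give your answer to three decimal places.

Labor's share = 1 − 0.22 = 0.78.
Capital: 0.22 × (-2.1) = -0.462 pp.
Hours worked: 0.78 × 4.4 = 3.432 pp.
TFP growth = 4.8 − 2.97 = 1.83%.

TFP growth was 1.830%.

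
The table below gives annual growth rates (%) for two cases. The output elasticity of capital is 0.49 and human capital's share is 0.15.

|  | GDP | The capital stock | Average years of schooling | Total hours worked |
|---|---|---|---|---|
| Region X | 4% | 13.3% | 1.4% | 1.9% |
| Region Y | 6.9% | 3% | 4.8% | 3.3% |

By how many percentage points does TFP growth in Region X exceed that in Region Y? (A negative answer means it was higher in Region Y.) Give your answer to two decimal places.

Labor's share = 1 − 0.49 − 0.15 = 0.36.
Region X: TFP = 4 − 6.517 − 0.21 − 0.684 = -3.411%.
Region Y: TFP = 6.9 − 1.47 − 0.72 − 1.188 = 3.522%.
Difference = -3.411 − (3.522) = -6.933 pp.

-6.93 percentage points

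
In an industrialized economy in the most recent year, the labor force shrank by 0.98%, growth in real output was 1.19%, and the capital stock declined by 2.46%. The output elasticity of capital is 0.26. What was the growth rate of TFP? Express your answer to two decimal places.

2.55%

Labor's share = 1 − 0.26 = 0.74.
The capital stock: 0.26 × (-2.46) = -0.6396 pp.
The labor force: 0.74 × (-0.98) = -0.7252 pp.
TFP growth = 1.19 + 1.3648 = 2.5548%.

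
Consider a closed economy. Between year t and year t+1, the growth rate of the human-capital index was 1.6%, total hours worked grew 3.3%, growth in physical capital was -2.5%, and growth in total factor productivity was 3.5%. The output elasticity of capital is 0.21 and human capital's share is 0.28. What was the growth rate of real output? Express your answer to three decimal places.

5.106%

Labor's share = 1 − 0.21 − 0.28 = 0.51.
Physical capital: 0.21 × (-2.5) = -0.525 pp.
The human-capital index: 0.28 × 1.6 = 0.448 pp.
Total hours worked: 0.51 × 3.3 = 1.683 pp.
Output growth = 3.5 + 1.606 = 5.106%.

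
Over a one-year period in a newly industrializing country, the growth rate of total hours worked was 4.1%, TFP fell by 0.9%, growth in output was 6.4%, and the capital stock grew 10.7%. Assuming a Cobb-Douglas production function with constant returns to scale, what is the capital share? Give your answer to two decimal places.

α = 0.48

gY = gA + α·gK + (1−α)·gL, so gY − gA − gL = α(gK − gL).
6.4 + 0.9 − 4.1 = α × (10.7 − 4.1).
3.2 = 6.6 α, so α = 0.4848.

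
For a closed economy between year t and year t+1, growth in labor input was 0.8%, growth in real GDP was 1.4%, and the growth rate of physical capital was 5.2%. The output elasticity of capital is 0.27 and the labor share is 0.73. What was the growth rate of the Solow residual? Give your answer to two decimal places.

Labor's share = 1 − 0.27 = 0.73.
Physical capital: 0.27 × 5.2 = 1.404 pp.
Labor input: 0.73 × 0.8 = 0.584 pp.
TFP growth = 1.4 − 1.988 = -0.588%.

-0.59%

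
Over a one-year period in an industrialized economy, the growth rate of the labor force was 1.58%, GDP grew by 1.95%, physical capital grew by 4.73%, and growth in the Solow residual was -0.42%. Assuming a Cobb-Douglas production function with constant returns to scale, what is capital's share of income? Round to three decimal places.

α = 0.251

gY = gA + α·gK + (1−α)·gL, so gY − gA − gL = α(gK − gL).
1.95 + 0.42 − 1.58 = α × (4.73 − 1.58).
0.79 = 3.15 α, so α = 0.25079.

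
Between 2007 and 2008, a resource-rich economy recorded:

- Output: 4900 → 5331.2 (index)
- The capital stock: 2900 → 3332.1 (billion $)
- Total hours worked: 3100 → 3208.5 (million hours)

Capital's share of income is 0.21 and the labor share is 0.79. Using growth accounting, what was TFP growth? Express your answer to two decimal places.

Output growth = (5331.2 − 4900) / 4900 = 8.8%.
The capital stock growth = (3332.1 − 2900) / 2900 = 14.9%.
Total hours worked growth = (3208.5 − 3100) / 3100 = 3.5%.
Labor's share = 1 − 0.21 = 0.79.
The capital stock: 0.21 × 14.9 = 3.129 pp.
Total hours worked: 0.79 × 3.5 = 2.765 pp.
TFP growth = 8.8 − 5.894 = 2.906%.

TFP growth was 2.91%.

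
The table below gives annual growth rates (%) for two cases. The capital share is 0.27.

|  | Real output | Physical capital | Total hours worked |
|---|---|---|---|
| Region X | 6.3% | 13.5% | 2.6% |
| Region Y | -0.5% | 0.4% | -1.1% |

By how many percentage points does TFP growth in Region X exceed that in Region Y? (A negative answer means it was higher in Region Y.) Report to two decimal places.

0.56 percentage points

Labor's share = 1 − 0.27 = 0.73.
Region X: TFP = 6.3 − 3.645 − 1.898 = 0.757%.
Region Y: TFP = -0.5 − 0.108 + 0.803 = 0.195%.
Difference = 0.757 − (0.195) = 0.562 pp.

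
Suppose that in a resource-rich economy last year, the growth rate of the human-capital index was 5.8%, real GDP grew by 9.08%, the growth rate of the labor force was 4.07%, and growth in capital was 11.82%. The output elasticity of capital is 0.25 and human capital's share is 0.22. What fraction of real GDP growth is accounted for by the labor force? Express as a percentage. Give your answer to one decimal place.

23.8%

Labor's share = 1 − 0.25 − 0.22 = 0.53.
The labor force contributed 0.53 × 4.07 = 2.1571 pp.
Share of growth = 2.1571 / 9.08 × 100 = 23.757%.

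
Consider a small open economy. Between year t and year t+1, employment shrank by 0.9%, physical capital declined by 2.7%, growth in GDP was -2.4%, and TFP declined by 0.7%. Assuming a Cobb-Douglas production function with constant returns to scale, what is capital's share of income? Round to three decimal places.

0.444

gY = gA + α·gK + (1−α)·gL, so gY − gA − gL = α(gK − gL).
-2.4 + 0.7 + 0.9 = α × (-2.7 − (-0.9)).
-0.8 = -1.8 α, so α = 0.44444.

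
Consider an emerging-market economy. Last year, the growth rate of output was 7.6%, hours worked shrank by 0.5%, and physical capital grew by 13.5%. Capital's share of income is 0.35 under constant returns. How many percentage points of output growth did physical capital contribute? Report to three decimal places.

4.725

Contribution = share × growth = 0.35 × 13.5 = 4.725 pp.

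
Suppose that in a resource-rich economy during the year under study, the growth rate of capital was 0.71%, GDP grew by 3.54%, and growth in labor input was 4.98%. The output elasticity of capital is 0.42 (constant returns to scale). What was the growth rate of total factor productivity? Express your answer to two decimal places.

0.35%

Labor's share = 1 − 0.42 = 0.58.
Capital: 0.42 × 0.71 = 0.2982 pp.
Labor input: 0.58 × 4.98 = 2.8884 pp.
TFP growth = 3.54 − 3.1866 = 0.3534%.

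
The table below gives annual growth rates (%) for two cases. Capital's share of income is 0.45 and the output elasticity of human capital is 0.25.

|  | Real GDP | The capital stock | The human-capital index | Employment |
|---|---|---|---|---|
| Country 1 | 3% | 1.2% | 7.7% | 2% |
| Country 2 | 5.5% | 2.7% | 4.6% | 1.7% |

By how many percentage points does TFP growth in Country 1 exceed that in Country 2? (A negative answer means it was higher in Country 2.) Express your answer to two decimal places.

-2.69 percentage points

Labor's share = 1 − 0.45 − 0.25 = 0.3.
Country 1: TFP = 3 − 0.54 − 1.925 − 0.6 = -0.065%.
Country 2: TFP = 5.5 − 1.215 − 1.15 − 0.51 = 2.625%.
Difference = -0.065 − (2.625) = -2.69 pp.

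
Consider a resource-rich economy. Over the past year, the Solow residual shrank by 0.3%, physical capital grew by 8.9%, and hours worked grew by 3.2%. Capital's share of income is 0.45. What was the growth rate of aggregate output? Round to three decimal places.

5.465%

Labor's share = 1 − 0.45 = 0.55.
Physical capital: 0.45 × 8.9 = 4.005 pp.
Hours worked: 0.55 × 3.2 = 1.76 pp.
Output growth = -0.3 + 5.765 = 5.465%.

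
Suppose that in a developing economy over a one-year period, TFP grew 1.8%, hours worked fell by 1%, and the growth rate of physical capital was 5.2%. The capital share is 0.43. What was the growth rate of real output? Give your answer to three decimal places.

Labor's share = 1 − 0.43 = 0.57.
Physical capital: 0.43 × 5.2 = 2.236 pp.
Hours worked: 0.57 × (-1) = -0.57 pp.
Output growth = 1.8 + 1.666 = 3.466%.

3.466%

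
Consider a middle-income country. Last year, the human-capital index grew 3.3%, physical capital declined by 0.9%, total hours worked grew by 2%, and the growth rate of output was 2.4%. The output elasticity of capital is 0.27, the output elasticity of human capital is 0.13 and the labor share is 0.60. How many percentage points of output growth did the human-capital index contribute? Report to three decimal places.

Contribution = share × growth = 0.13 × 3.3 = 0.429 pp.

0.429 pp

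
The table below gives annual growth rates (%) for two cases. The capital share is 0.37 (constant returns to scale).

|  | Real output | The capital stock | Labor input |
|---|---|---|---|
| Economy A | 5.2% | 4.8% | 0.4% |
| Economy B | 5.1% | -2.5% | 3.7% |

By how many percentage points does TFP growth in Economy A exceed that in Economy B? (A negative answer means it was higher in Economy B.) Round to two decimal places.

Labor's share = 1 − 0.37 = 0.63.
Economy A: TFP = 5.2 − 1.776 − 0.252 = 3.172%.
Economy B: TFP = 5.1 + 0.925 − 2.331 = 3.694%.
Difference = 3.172 − (3.694) = -0.522 pp.

-0.52 percentage points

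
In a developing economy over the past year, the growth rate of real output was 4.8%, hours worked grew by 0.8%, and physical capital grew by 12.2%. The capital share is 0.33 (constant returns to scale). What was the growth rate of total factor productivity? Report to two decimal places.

0.24%

Labor's share = 1 − 0.33 = 0.67.
Physical capital: 0.33 × 12.2 = 4.026 pp.
Hours worked: 0.67 × 0.8 = 0.536 pp.
TFP growth = 4.8 − 4.562 = 0.238%.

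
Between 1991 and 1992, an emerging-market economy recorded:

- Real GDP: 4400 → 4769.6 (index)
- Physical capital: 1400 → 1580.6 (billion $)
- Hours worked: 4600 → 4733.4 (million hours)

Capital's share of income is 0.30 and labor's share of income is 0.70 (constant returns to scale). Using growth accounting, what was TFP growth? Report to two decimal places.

Real GDP growth = (4769.6 − 4400) / 4400 = 8.4%.
Physical capital growth = (1580.6 − 1400) / 1400 = 12.9%.
Hours worked growth = (4733.4 − 4600) / 4600 = 2.9%.
Labor's share = 1 − 0.3 = 0.7.
Physical capital: 0.3 × 12.9 = 3.87 pp.
Hours worked: 0.7 × 2.9 = 2.03 pp.
TFP growth = 8.4 − 5.9 = 2.5%.

2.50%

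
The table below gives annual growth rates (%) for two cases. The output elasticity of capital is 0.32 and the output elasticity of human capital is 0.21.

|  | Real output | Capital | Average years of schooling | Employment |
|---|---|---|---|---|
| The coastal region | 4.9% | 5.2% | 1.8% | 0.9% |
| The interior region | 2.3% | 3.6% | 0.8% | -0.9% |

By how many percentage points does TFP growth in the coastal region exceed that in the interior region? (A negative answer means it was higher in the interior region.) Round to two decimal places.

Labor's share = 1 − 0.32 − 0.21 = 0.47.
The coastal region: TFP = 4.9 − 1.664 − 0.378 − 0.423 = 2.435%.
The interior region: TFP = 2.3 − 1.152 − 0.168 + 0.423 = 1.403%.
Difference = 2.435 − (1.403) = 1.032 pp.

1.03 percentage points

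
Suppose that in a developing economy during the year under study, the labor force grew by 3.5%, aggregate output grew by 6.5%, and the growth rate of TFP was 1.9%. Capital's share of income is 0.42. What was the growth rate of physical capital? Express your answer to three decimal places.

Labor's share = 1 − 0.42 = 0.58.
gY = gA + 0.58×3.5 + 0.42×g.
0.42×g = 6.5 − 1.9 − 2.03 = 2.57.
g = 2.57 / 0.42 = 6.11905%.

6.119%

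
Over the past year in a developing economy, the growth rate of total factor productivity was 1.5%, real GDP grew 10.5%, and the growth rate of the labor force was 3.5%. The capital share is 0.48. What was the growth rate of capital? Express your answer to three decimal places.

Capital grew 14.958%.

Labor's share = 1 − 0.48 = 0.52.
gY = gA + 0.52×3.5 + 0.48×g.
0.48×g = 10.5 − 1.5 − 1.82 = 7.18.
g = 7.18 / 0.48 = 14.95833%.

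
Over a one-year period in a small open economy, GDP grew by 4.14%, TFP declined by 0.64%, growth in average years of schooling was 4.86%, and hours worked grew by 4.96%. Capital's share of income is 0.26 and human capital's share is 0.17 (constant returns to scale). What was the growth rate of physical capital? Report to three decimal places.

4.333%

Labor's share = 1 − 0.26 − 0.17 = 0.57.
gY = gA + 0.17×4.86 + 0.57×4.96 + 0.26×g.
0.26×g = 4.14 + 0.64 − 3.6534 = 1.1266.
g = 1.1266 / 0.26 = 4.33308%.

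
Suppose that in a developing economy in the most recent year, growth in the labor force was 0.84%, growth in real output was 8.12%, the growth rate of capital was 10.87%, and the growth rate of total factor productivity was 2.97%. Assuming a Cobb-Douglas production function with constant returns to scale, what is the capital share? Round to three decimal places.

0.430

gY = gA + α·gK + (1−α)·gL, so gY − gA − gL = α(gK − gL).
8.12 − 2.97 − 0.84 = α × (10.87 − 0.84).
4.31 = 10.03 α, so α = 0.42971.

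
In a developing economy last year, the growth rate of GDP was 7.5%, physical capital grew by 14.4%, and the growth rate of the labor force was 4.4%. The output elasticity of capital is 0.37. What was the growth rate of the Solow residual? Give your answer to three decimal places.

-0.600%

Labor's share = 1 − 0.37 = 0.63.
Physical capital: 0.37 × 14.4 = 5.328 pp.
The labor force: 0.63 × 4.4 = 2.772 pp.
TFP growth = 7.5 − 8.1 = -0.6%.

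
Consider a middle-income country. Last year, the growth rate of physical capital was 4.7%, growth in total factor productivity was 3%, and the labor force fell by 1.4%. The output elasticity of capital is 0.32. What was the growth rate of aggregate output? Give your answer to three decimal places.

Labor's share = 1 − 0.32 = 0.68.
Physical capital: 0.32 × 4.7 = 1.504 pp.
The labor force: 0.68 × (-1.4) = -0.952 pp.
Output growth = 3 + 0.552 = 3.552%.

3.552%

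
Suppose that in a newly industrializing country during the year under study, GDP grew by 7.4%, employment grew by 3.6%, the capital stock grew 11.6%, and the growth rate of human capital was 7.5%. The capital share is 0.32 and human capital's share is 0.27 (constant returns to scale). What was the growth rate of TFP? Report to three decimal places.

0.187%

Labor's share = 1 − 0.32 − 0.27 = 0.41.
The capital stock: 0.32 × 11.6 = 3.712 pp.
Human capital: 0.27 × 7.5 = 2.025 pp.
Employment: 0.41 × 3.6 = 1.476 pp.
TFP growth = 7.4 − 7.213 = 0.187%.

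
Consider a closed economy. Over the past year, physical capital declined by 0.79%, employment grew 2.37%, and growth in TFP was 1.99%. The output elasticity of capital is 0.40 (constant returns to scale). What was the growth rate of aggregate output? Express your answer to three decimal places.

Labor's share = 1 − 0.4 = 0.6.
Physical capital: 0.4 × (-0.79) = -0.316 pp.
Employment: 0.6 × 2.37 = 1.422 pp.
Output growth = 1.99 + 1.106 = 3.096%.

3.096%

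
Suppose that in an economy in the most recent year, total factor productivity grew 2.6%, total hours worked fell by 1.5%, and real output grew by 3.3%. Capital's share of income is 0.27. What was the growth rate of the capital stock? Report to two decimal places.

Labor's share = 1 − 0.27 = 0.73.
gY = gA + 0.73×(-1.5) + 0.27×g.
0.27×g = 3.3 − 2.6 + 1.095 = 1.795.
g = 1.795 / 0.27 = 6.6481%.

The capital stock grew 6.65%.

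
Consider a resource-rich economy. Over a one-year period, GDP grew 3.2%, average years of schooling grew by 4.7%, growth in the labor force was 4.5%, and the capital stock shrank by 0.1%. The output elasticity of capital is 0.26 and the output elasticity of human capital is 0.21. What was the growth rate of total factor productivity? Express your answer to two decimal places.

-0.15%

Labor's share = 1 − 0.26 − 0.21 = 0.53.
The capital stock: 0.26 × (-0.1) = -0.026 pp.
Average years of schooling: 0.21 × 4.7 = 0.987 pp.
The labor force: 0.53 × 4.5 = 2.385 pp.
TFP growth = 3.2 − 3.346 = -0.146%.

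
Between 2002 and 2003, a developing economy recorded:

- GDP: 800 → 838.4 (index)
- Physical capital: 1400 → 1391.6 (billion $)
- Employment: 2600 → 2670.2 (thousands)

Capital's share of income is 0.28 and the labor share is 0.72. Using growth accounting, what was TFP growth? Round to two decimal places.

GDP growth = (838.4 − 800) / 800 = 4.8%.
Physical capital growth = (1391.6 − 1400) / 1400 = -0.6%.
Employment growth = (2670.2 − 2600) / 2600 = 2.7%.
Labor's share = 1 − 0.28 = 0.72.
Physical capital: 0.28 × (-0.6) = -0.168 pp.
Employment: 0.72 × 2.7 = 1.944 pp.
TFP growth = 4.8 − 1.776 = 3.024%.

TFP growth was 3.02%.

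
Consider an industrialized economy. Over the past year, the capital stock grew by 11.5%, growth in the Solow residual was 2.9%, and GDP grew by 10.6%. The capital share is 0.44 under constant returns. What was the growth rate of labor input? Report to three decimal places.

Labor's share = 1 − 0.44 = 0.56.
gY = gA + 0.44×11.5 + 0.56×g.
0.56×g = 10.6 − 2.9 − 5.06 = 2.64.
g = 2.64 / 0.56 = 4.71429%.

Labor input growth was 4.714%.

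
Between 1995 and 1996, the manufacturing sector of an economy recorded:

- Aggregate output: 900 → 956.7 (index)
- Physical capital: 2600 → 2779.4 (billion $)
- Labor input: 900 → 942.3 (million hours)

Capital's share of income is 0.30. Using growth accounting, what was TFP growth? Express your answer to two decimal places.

Aggregate output growth = (956.7 − 900) / 900 = 6.3%.
Physical capital growth = (2779.4 − 2600) / 2600 = 6.9%.
Labor input growth = (942.3 − 900) / 900 = 4.7%.
Labor's share = 1 − 0.3 = 0.7.
Physical capital: 0.3 × 6.9 = 2.07 pp.
Labor input: 0.7 × 4.7 = 3.29 pp.
TFP growth = 6.3 − 5.36 = 0.94%.

0.94%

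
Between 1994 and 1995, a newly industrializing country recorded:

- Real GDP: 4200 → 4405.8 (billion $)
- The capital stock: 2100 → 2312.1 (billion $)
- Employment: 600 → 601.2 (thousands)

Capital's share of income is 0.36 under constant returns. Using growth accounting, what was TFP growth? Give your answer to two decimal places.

Real GDP growth = (4405.8 − 4200) / 4200 = 4.9%.
The capital stock growth = (2312.1 − 2100) / 2100 = 10.1%.
Employment growth = (601.2 − 600) / 600 = 0.2%.
Labor's share = 1 − 0.36 = 0.64.
The capital stock: 0.36 × 10.1 = 3.636 pp.
Employment: 0.64 × 0.2 = 0.128 pp.
TFP growth = 4.9 − 3.764 = 1.136%.

1.14%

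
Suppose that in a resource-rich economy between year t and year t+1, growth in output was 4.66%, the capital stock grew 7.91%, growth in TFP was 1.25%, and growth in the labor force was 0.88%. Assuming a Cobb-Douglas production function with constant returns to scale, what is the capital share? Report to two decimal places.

gY = gA + α·gK + (1−α)·gL, so gY − gA − gL = α(gK − gL).
4.66 − 1.25 − 0.88 = α × (7.91 − 0.88).
2.53 = 7.03 α, so α = 0.3599.

α = 0.36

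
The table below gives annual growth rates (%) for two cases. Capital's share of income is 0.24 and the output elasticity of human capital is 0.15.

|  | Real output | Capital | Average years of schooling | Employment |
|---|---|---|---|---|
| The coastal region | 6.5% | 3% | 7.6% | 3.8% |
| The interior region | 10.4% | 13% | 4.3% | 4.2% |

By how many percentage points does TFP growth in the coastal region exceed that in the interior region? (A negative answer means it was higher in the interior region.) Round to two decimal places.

-1.75 percentage points

Labor's share = 1 − 0.24 − 0.15 = 0.61.
The coastal region: TFP = 6.5 − 0.72 − 1.14 − 2.318 = 2.322%.
The interior region: TFP = 10.4 − 3.12 − 0.645 − 2.562 = 4.073%.
Difference = 2.322 − (4.073) = -1.751 pp.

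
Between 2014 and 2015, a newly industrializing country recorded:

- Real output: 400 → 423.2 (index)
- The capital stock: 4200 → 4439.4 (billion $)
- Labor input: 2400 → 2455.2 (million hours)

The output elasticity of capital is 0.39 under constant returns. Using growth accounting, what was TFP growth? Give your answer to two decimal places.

Real output growth = (423.2 − 400) / 400 = 5.8%.
The capital stock growth = (4439.4 − 4200) / 4200 = 5.7%.
Labor input growth = (2455.2 − 2400) / 2400 = 2.3%.
Labor's share = 1 − 0.39 = 0.61.
The capital stock: 0.39 × 5.7 = 2.223 pp.
Labor input: 0.61 × 2.3 = 1.403 pp.
TFP growth = 5.8 − 3.626 = 2.174%.

2.17%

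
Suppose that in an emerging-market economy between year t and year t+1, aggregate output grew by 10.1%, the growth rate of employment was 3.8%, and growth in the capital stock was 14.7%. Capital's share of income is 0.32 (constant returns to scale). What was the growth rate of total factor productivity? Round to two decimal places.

Total factor productivity growth was 2.81%.

Labor's share = 1 − 0.32 = 0.68.
The capital stock: 0.32 × 14.7 = 4.704 pp.
Employment: 0.68 × 3.8 = 2.584 pp.
TFP growth = 10.1 − 7.288 = 2.812%.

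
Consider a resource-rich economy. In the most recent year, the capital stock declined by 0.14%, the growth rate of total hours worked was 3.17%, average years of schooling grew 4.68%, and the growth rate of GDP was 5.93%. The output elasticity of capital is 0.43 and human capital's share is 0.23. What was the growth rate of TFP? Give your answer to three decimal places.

Labor's share = 1 − 0.43 − 0.23 = 0.34.
The capital stock: 0.43 × (-0.14) = -0.0602 pp.
Average years of schooling: 0.23 × 4.68 = 1.0764 pp.
Total hours worked: 0.34 × 3.17 = 1.0778 pp.
TFP growth = 5.93 − 2.094 = 3.836%.

TFP grew 3.836%.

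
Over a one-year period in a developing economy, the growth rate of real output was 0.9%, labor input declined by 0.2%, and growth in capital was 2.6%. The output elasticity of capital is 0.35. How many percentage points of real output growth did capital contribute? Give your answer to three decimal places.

Contribution = share × growth = 0.35 × 2.6 = 0.91 pp.

0.910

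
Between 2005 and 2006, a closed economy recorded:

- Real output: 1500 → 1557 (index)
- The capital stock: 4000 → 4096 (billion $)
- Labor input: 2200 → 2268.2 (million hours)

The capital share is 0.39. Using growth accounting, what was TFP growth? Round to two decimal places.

0.97%

Real output growth = (1557 − 1500) / 1500 = 3.8%.
The capital stock growth = (4096 − 4000) / 4000 = 2.4%.
Labor input growth = (2268.2 − 2200) / 2200 = 3.1%.
Labor's share = 1 − 0.39 = 0.61.
The capital stock: 0.39 × 2.4 = 0.936 pp.
Labor input: 0.61 × 3.1 = 1.891 pp.
TFP growth = 3.8 − 2.827 = 0.973%.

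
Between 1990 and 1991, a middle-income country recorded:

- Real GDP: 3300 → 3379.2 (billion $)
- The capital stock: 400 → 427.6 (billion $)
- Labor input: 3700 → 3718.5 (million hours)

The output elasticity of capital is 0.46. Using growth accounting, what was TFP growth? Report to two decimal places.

Real GDP growth = (3379.2 − 3300) / 3300 = 2.4%.
The capital stock growth = (427.6 − 400) / 400 = 6.9%.
Labor input growth = (3718.5 − 3700) / 3700 = 0.5%.
Labor's share = 1 − 0.46 = 0.54.
The capital stock: 0.46 × 6.9 = 3.174 pp.
Labor input: 0.54 × 0.5 = 0.27 pp.
TFP growth = 2.4 − 3.444 = -1.044%.

-1.04%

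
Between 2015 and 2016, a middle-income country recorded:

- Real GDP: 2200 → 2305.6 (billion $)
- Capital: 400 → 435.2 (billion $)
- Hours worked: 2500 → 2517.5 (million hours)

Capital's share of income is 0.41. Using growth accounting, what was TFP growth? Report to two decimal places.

Real GDP growth = (2305.6 − 2200) / 2200 = 4.8%.
Capital growth = (435.2 − 400) / 400 = 8.8%.
Hours worked growth = (2517.5 − 2500) / 2500 = 0.7%.
Labor's share = 1 − 0.41 = 0.59.
Capital: 0.41 × 8.8 = 3.608 pp.
Hours worked: 0.59 × 0.7 = 0.413 pp.
TFP growth = 4.8 − 4.021 = 0.779%.

0.78%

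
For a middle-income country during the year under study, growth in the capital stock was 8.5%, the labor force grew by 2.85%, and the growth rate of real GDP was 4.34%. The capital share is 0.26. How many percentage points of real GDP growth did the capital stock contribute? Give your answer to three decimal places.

Contribution = share × growth = 0.26 × 8.5 = 2.21 pp.

2.210 pp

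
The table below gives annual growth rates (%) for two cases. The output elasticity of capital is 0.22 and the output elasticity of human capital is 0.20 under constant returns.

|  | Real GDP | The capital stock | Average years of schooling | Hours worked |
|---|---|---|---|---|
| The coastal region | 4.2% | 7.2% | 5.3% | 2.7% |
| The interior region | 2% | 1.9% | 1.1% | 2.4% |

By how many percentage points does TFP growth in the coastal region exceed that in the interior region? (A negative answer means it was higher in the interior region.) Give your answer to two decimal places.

Labor's share = 1 − 0.22 − 0.2 = 0.58.
The coastal region: TFP = 4.2 − 1.584 − 1.06 − 1.566 = -0.01%.
The interior region: TFP = 2 − 0.418 − 0.22 − 1.392 = -0.03%.
Difference = -0.01 − (-0.03) = 0.02 pp.

0.02 percentage points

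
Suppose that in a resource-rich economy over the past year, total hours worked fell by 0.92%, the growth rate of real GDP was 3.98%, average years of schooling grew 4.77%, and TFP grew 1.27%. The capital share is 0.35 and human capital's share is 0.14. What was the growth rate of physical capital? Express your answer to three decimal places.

Physical capital growth was 7.175%.

Labor's share = 1 − 0.35 − 0.14 = 0.51.
gY = gA + 0.14×4.77 + 0.51×(-0.92) + 0.35×g.
0.35×g = 3.98 − 1.27 − 0.1986 = 2.5114.
g = 2.5114 / 0.35 = 7.17543%.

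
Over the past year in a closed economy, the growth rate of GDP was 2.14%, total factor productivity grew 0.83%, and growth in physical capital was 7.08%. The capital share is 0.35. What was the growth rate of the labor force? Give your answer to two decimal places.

Labor's share = 1 − 0.35 = 0.65.
gY = gA + 0.35×7.08 + 0.65×g.
0.65×g = 2.14 − 0.83 − 2.478 = -1.168.
g = -1.168 / 0.65 = -1.7969%.

-1.80%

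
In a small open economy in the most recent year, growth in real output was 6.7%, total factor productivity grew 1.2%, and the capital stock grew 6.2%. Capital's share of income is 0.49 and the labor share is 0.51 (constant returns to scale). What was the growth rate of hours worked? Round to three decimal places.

Labor's share = 1 − 0.49 = 0.51.
gY = gA + 0.49×6.2 + 0.51×g.
0.51×g = 6.7 − 1.2 − 3.038 = 2.462.
g = 2.462 / 0.51 = 4.82745%.

4.827%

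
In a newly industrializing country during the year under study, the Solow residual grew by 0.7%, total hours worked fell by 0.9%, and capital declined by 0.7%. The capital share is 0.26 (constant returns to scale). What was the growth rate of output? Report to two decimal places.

-0.15%

Labor's share = 1 − 0.26 = 0.74.
Capital: 0.26 × (-0.7) = -0.182 pp.
Total hours worked: 0.74 × (-0.9) = -0.666 pp.
Output growth = 0.7 + (-0.848) = -0.148%.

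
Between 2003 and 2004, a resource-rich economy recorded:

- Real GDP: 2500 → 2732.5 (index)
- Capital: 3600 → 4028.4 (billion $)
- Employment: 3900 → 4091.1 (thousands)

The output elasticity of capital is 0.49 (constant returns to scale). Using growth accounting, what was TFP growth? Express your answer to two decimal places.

Real GDP growth = (2732.5 − 2500) / 2500 = 9.3%.
Capital growth = (4028.4 − 3600) / 3600 = 11.9%.
Employment growth = (4091.1 − 3900) / 3900 = 4.9%.
Labor's share = 1 − 0.49 = 0.51.
Capital: 0.49 × 11.9 = 5.831 pp.
Employment: 0.51 × 4.9 = 2.499 pp.
TFP growth = 9.3 − 8.33 = 0.97%.

0.97%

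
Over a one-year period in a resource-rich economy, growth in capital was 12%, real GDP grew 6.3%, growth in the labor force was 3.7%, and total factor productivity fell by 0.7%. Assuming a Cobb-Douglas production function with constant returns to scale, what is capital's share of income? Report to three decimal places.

α = 0.398

gY = gA + α·gK + (1−α)·gL, so gY − gA − gL = α(gK − gL).
6.3 + 0.7 − 3.7 = α × (12 − 3.7).
3.3 = 8.3 α, so α = 0.39759.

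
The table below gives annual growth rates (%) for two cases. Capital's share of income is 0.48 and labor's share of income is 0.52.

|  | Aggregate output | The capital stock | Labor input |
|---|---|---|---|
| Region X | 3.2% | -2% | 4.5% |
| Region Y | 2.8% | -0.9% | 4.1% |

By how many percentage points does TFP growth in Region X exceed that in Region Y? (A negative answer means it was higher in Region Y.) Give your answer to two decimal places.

Labor's share = 1 − 0.48 = 0.52.
Region X: TFP = 3.2 + 0.96 − 2.34 = 1.82%.
Region Y: TFP = 2.8 + 0.432 − 2.132 = 1.1%.
Difference = 1.82 − (1.1) = 0.72 pp.

0.72 percentage points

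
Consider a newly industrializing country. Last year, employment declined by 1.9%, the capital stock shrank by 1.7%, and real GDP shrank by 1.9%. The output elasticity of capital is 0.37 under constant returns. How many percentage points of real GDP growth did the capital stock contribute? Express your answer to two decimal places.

Contribution = share × growth = 0.37 × (-1.7) = -0.629 pp.

-0.63 percentage points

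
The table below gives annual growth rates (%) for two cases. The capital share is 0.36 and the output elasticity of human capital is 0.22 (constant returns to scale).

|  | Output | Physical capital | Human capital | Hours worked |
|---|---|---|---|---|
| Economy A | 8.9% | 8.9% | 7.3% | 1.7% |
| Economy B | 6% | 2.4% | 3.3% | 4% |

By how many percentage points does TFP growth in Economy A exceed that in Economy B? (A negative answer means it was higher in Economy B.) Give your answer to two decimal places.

Labor's share = 1 − 0.36 − 0.22 = 0.42.
Economy A: TFP = 8.9 − 3.204 − 1.606 − 0.714 = 3.376%.
Economy B: TFP = 6 − 0.864 − 0.726 − 1.68 = 2.73%.
Difference = 3.376 − (2.73) = 0.646 pp.

0.65 percentage points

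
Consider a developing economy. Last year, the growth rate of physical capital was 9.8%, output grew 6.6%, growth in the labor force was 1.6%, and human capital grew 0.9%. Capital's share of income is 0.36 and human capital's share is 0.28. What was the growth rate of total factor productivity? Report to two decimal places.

Total factor productivity growth was 2.24%.

Labor's share = 1 − 0.36 − 0.28 = 0.36.
Physical capital: 0.36 × 9.8 = 3.528 pp.
Human capital: 0.28 × 0.9 = 0.252 pp.
The labor force: 0.36 × 1.6 = 0.576 pp.
TFP growth = 6.6 − 4.356 = 2.244%.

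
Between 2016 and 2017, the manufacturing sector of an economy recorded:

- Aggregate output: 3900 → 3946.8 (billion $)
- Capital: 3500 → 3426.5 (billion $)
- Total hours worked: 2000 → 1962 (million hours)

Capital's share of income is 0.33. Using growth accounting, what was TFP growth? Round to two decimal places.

3.17%

Aggregate output growth = (3946.8 − 3900) / 3900 = 1.2%.
Capital growth = (3426.5 − 3500) / 3500 = -2.1%.
Total hours worked growth = (1962 − 2000) / 2000 = -1.9%.
Labor's share = 1 − 0.33 = 0.67.
Capital: 0.33 × (-2.1) = -0.693 pp.
Total hours worked: 0.67 × (-1.9) = -1.273 pp.
TFP growth = 1.2 + 1.966 = 3.166%.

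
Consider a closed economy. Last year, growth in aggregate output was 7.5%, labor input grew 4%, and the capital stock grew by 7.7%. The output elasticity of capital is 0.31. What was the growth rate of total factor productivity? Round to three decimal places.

Labor's share = 1 − 0.31 = 0.69.
The capital stock: 0.31 × 7.7 = 2.387 pp.
Labor input: 0.69 × 4 = 2.76 pp.
TFP growth = 7.5 − 5.147 = 2.353%.

Total factor productivity grew 2.353%.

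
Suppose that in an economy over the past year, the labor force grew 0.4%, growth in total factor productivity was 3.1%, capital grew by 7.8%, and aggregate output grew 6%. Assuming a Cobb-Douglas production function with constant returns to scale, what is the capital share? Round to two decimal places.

The capital share is 0.34.

gY = gA + α·gK + (1−α)·gL, so gY − gA − gL = α(gK − gL).
6 − 3.1 − 0.4 = α × (7.8 − 0.4).
2.5 = 7.4 α, so α = 0.3378.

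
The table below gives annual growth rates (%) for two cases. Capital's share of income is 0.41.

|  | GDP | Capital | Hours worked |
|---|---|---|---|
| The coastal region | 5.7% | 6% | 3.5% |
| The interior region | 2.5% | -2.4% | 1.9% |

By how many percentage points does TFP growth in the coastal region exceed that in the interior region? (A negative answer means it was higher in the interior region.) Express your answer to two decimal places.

Labor's share = 1 − 0.41 = 0.59.
The coastal region: TFP = 5.7 − 2.46 − 2.065 = 1.175%.
The interior region: TFP = 2.5 + 0.984 − 1.121 = 2.363%.
Difference = 1.175 − (2.363) = -1.188 pp.

-1.19 percentage points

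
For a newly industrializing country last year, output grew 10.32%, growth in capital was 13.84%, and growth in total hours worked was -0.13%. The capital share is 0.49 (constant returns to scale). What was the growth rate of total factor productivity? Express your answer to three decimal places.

3.605%

Labor's share = 1 − 0.49 = 0.51.
Capital: 0.49 × 13.84 = 6.7816 pp.
Total hours worked: 0.51 × (-0.13) = -0.0663 pp.
TFP growth = 10.32 − 6.7153 = 3.6047%.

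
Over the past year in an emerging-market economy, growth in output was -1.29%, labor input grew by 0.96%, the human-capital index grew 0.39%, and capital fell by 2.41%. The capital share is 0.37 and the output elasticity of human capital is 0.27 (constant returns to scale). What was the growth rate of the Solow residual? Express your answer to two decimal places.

-0.85%

Labor's share = 1 − 0.37 − 0.27 = 0.36.
Capital: 0.37 × (-2.41) = -0.8917 pp.
The human-capital index: 0.27 × 0.39 = 0.1053 pp.
Labor input: 0.36 × 0.96 = 0.3456 pp.
TFP growth = -1.29 + 0.4408 = -0.8492%.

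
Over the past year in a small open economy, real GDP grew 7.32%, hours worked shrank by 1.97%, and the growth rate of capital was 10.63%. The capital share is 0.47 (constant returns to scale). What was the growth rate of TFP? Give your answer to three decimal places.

3.368%

Labor's share = 1 − 0.47 = 0.53.
Capital: 0.47 × 10.63 = 4.9961 pp.
Hours worked: 0.53 × (-1.97) = -1.0441 pp.
TFP growth = 7.32 − 3.952 = 3.368%.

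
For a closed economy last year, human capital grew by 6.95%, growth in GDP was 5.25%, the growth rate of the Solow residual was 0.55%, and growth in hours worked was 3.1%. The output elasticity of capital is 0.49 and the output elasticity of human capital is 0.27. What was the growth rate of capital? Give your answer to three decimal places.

4.244%

Labor's share = 1 − 0.49 − 0.27 = 0.24.
gY = gA + 0.27×6.95 + 0.24×3.1 + 0.49×g.
0.49×g = 5.25 − 0.55 − 2.6205 = 2.0795.
g = 2.0795 / 0.49 = 4.24388%.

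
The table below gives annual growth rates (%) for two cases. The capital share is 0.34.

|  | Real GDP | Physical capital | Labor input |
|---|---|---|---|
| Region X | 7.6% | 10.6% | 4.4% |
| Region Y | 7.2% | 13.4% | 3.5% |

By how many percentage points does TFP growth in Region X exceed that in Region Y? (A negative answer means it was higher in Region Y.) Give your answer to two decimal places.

0.76 percentage points

Labor's share = 1 − 0.34 = 0.66.
Region X: TFP = 7.6 − 3.604 − 2.904 = 1.092%.
Region Y: TFP = 7.2 − 4.556 − 2.31 = 0.334%.
Difference = 1.092 − (0.334) = 0.758 pp.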